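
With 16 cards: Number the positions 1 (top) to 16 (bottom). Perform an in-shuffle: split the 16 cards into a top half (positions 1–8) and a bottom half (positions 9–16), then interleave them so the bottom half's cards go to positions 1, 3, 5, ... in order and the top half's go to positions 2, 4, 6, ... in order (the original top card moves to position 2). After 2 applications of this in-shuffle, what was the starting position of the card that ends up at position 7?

Work backwards from position 7, undoing one in-shuffle at a time:
7 ← 12 ← 6
So the card now at position 7 started at position 6.

6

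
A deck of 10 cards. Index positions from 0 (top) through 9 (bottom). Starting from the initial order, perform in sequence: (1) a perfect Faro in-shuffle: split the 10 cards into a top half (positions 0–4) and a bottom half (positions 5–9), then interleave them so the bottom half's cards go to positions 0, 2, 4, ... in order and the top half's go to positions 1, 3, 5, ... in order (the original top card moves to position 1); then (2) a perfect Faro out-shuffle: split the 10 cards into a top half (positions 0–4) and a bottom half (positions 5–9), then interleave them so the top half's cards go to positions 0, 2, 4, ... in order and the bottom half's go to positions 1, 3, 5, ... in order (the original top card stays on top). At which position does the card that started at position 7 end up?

Track the card from position 7 forward through each operation:
  after op 1 (in-shuffle): 7 → 4
  after op 2 (out-shuffle): 4 → 8

8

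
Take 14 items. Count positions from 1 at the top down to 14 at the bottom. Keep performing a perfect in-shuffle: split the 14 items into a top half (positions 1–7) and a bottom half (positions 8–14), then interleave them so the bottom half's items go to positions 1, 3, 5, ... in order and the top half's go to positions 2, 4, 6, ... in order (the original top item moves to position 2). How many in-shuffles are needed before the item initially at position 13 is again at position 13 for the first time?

Follow position 13 under repeated in-shuffles:
13 → 11 → 7 → 14 → 13
It first returns after 4 in-shuffles.

4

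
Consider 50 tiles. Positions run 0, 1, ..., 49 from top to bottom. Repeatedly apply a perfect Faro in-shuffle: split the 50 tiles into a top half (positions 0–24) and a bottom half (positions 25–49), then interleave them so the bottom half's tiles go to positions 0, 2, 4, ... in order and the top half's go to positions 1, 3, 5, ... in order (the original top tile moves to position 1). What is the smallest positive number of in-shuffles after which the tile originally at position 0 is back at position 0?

Follow position 0 under repeated in-shuffles:
0 → 1 → 3 → 7 → 15 → 31 → 12 → 25 → 0
It first returns after 8 in-shuffles.

8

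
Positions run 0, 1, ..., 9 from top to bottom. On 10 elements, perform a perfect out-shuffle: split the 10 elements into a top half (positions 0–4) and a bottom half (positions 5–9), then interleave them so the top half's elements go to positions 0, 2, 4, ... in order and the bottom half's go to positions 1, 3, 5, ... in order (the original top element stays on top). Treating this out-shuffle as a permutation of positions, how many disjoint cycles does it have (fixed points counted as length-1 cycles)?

4

Trace each unvisited position around until it returns:
(0) (1 2 4 8 7 5) (3 6) (9)
4 cycles in total.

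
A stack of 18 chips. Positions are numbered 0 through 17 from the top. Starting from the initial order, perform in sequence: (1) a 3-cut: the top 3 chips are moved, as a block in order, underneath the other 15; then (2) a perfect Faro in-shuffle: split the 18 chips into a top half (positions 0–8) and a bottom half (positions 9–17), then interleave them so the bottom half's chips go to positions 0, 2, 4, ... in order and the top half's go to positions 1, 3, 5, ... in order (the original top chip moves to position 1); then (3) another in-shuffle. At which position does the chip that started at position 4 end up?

Track the chip from position 4 forward through each operation:
  after op 1 (cut 3): 4 → 1
  after op 2 (in-shuffle): 1 → 3
  after op 3 (in-shuffle): 3 → 7

7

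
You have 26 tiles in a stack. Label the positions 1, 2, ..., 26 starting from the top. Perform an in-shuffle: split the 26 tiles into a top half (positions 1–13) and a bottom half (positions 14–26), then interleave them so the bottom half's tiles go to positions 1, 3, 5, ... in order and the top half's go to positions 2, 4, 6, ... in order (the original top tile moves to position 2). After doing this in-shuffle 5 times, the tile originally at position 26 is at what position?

22

Track the tile's position through each in-shuffle:
26 → 25 → 23 → 19 → 11 → 22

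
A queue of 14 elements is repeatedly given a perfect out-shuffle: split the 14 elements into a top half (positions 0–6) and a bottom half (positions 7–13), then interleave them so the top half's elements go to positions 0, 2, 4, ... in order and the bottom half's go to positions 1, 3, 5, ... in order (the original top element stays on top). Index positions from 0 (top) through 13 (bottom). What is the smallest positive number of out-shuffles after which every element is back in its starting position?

12

The out-shuffle permutes the 14 positions with cycle lengths [1, 1, 12].
Every element is home exactly when every cycle has completed a whole number of laps, i.e. after lcm(1, 12) = 12 out-shuffles.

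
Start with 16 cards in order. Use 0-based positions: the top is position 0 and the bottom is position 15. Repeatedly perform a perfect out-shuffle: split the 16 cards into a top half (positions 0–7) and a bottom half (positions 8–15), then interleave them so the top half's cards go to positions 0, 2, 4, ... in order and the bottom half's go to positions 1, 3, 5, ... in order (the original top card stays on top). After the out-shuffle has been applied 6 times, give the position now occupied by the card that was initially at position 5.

5

Track the card's position through each out-shuffle:
5 → 10 → 5 → 10 → 5 → 10 → 5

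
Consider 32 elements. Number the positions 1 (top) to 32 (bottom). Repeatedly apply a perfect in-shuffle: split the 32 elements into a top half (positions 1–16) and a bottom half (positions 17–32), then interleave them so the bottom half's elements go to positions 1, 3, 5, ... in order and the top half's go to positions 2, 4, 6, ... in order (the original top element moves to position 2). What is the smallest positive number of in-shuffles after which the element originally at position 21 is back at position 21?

10

Follow position 21 under repeated in-shuffles:
21 → 9 → 18 → 3 → 6 → 12 → 24 → 15 → 30 → 27 → 21
It first returns after 10 in-shuffles.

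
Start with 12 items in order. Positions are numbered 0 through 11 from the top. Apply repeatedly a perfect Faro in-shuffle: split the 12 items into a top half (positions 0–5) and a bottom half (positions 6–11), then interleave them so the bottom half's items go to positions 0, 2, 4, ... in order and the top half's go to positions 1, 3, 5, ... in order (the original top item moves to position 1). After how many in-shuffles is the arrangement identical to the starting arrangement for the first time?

The in-shuffle permutes the 12 positions with cycle lengths [12].
Every item is home exactly when every cycle has completed a whole number of laps, i.e. after lcm(12) = 12 in-shuffles.

12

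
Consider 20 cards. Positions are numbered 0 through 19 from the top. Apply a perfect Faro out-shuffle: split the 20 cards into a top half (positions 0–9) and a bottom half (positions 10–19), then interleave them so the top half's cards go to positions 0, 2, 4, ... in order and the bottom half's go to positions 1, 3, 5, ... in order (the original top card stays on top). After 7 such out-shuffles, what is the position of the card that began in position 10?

7

Track the card's position through each out-shuffle:
10 → 1 → 2 → 4 → 8 → 16 → 13 → 7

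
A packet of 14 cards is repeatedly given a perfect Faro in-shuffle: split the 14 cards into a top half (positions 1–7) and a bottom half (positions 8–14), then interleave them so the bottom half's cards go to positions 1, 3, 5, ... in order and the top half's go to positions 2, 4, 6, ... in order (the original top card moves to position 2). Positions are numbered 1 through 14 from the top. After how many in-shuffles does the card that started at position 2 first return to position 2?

4

Follow position 2 under repeated in-shuffles:
2 → 4 → 8 → 1 → 2
It first returns after 4 in-shuffles.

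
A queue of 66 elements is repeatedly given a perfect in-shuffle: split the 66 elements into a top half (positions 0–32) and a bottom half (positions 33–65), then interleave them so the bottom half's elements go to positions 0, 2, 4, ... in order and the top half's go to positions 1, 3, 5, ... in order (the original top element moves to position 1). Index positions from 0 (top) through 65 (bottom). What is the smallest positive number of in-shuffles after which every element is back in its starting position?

The in-shuffle permutes the 66 positions with cycle lengths [66].
Every element is home exactly when every cycle has completed a whole number of laps, i.e. after lcm(66) = 66 in-shuffles.

66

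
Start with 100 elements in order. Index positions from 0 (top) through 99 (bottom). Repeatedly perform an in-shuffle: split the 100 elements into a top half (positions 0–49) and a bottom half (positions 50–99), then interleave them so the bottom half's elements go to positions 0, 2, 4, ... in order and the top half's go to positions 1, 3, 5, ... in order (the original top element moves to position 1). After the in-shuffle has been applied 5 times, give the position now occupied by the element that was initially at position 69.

Track the element's position through each in-shuffle:
69 → 38 → 77 → 54 → 8 → 17

17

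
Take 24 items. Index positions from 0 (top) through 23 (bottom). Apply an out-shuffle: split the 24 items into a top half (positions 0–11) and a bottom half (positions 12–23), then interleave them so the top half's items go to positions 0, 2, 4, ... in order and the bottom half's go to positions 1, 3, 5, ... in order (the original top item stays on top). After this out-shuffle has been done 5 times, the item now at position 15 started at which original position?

Work backwards from position 15, undoing one out-shuffle at a time:
15 ← 19 ← 21 ← 22 ← 11 ← 17
So the item now at position 15 started at position 17.

17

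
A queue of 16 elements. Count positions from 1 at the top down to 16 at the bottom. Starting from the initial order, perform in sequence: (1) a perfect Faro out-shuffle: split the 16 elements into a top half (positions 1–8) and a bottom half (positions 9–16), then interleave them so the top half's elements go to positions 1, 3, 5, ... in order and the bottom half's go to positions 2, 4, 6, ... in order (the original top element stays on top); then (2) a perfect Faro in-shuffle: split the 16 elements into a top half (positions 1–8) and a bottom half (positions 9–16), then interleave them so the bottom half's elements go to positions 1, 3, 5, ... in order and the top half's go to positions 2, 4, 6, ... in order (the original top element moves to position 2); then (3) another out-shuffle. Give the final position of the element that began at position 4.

12

Track the element from position 4 forward through each operation:
  after op 1 (out-shuffle): 4 → 7
  after op 2 (in-shuffle): 7 → 14
  after op 3 (out-shuffle): 14 → 12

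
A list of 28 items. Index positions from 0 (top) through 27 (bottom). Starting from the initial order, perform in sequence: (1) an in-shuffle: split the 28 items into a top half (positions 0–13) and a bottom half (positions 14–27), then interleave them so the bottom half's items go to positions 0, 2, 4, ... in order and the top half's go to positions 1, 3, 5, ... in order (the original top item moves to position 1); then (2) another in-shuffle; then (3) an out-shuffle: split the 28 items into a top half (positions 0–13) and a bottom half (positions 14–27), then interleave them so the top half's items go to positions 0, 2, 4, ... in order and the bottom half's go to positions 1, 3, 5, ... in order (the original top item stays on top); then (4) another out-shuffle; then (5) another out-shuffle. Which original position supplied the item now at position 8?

Undo the operations in reverse order, starting from position 8:
  undo op 5 (out-shuffle, from top half): 8 ← 4
  undo op 4 (out-shuffle, from top half): 4 ← 2
  undo op 3 (out-shuffle, from top half): 2 ← 1
  undo op 2 (in-shuffle, from top half): 1 ← 0
  undo op 1 (in-shuffle, from bottom half): 0 ← 14
So the item at position 8 came from original position 14.

14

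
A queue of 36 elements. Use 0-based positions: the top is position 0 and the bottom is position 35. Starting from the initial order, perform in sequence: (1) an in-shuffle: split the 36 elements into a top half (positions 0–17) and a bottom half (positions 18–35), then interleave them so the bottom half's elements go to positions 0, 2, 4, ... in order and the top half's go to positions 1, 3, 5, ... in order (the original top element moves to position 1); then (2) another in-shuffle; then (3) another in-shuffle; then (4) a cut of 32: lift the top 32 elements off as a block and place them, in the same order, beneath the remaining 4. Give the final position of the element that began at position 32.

8

Track the element from position 32 forward through each operation:
  after op 1 (in-shuffle): 32 → 28
  after op 2 (in-shuffle): 28 → 20
  after op 3 (in-shuffle): 20 → 4
  after op 4 (cut 32): 4 → 8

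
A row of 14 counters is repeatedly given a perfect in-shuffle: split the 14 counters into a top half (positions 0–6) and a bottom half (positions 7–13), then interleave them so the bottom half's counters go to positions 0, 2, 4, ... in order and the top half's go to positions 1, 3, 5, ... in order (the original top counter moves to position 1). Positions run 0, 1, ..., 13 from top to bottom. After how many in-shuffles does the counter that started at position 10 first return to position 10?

4

Follow position 10 under repeated in-shuffles:
10 → 6 → 13 → 12 → 10
It first returns after 4 in-shuffles.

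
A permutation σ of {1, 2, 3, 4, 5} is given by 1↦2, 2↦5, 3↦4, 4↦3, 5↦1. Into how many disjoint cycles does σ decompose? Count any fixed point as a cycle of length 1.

2

Cycle decomposition: (1 2 5) (3 4).
2 cycles.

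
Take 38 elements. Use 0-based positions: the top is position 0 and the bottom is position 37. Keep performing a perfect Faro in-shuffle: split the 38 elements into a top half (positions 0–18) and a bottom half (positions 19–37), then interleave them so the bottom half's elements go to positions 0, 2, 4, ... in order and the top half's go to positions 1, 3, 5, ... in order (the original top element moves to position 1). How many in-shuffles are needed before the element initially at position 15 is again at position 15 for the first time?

Follow position 15 under repeated in-shuffles:
15 → 31 → 24 → 10 → 21 → 4 → 9 → 19 → 0 → 1 → 3 → 7 → 15
It first returns after 12 in-shuffles.

12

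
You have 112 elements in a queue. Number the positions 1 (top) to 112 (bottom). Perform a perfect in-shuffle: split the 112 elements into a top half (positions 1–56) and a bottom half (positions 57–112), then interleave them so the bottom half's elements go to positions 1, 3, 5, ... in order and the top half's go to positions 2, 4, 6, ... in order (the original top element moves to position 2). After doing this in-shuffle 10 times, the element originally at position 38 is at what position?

40

Track the element's position through each in-shuffle:
38 → 76 → 39 → 78 → 43 → 86 → 59 → 5 → 10 → 20 → 40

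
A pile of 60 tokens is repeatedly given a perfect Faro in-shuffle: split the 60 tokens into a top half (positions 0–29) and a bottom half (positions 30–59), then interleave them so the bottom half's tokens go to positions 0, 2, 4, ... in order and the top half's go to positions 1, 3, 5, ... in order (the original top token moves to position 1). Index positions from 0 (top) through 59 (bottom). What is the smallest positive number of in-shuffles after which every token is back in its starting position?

60

The in-shuffle permutes the 60 positions with cycle lengths [60].
Every token is home exactly when every cycle has completed a whole number of laps, i.e. after lcm(60) = 60 in-shuffles.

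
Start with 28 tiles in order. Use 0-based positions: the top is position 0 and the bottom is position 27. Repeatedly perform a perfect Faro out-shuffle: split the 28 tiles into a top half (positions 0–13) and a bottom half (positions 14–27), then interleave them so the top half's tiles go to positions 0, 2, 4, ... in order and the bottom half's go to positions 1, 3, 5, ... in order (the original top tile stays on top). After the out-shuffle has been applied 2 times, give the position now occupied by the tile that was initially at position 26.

Track the tile's position through each out-shuffle:
26 → 25 → 23

23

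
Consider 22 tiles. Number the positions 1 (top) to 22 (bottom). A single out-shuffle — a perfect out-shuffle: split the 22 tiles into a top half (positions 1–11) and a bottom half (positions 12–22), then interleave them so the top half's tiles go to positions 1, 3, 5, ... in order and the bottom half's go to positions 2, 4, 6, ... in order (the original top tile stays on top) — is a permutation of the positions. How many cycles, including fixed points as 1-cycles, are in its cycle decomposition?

7

Trace each unvisited position around until it returns:
(1) (2 3 5 9 17 12) (4 7 13) (6 11 21 20 18 14) (8 15) (10 19 16) (22)
7 cycles in total.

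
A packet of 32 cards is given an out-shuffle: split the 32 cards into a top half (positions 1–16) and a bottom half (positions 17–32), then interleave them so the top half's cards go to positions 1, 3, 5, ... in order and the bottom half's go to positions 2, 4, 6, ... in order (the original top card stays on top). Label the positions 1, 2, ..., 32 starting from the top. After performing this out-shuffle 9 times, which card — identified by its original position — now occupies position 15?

29

Work backwards from position 15, undoing one out-shuffle at a time:
15 ← 8 ← 20 ← 26 ← 29 ← 15 ← 8 ← 20 ← 26 ← 29
So the card now at position 15 started at position 29.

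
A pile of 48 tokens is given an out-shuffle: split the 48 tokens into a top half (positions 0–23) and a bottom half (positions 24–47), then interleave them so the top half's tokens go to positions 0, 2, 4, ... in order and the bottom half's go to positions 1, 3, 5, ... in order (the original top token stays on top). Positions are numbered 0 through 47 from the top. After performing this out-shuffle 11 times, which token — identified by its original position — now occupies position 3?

21

Work backwards from position 3, undoing one out-shuffle at a time:
3 ← 25 ← 36 ← 18 ← 9 ← 28 ← 14 ← 7 ← 27 ← 37 ← 42 ← 21
So the token now at position 3 started at position 21.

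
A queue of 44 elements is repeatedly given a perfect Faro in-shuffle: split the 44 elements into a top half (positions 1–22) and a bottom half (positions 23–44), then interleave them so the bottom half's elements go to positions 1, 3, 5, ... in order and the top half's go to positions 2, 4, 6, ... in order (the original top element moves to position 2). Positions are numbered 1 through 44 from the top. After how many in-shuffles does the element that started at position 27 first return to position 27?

Follow position 27 under repeated in-shuffles:
27 → 9 → 18 → 36 → 27
It first returns after 4 in-shuffles.

4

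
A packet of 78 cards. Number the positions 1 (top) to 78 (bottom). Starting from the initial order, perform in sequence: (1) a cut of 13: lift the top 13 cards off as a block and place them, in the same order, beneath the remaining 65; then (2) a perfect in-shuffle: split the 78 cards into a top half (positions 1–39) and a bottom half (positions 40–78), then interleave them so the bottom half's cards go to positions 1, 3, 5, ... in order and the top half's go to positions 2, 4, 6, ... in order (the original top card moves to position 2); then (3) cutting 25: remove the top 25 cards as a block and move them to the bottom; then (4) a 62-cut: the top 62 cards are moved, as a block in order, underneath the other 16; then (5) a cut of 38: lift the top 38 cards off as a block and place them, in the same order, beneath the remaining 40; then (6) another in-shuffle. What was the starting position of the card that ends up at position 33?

Undo the operations in reverse order, starting from position 33:
  undo op 6 (in-shuffle, from bottom half): 33 ← 56
  undo op 5 (cut 38): 56 ← 16
  undo op 4 (cut 62): 16 ← 78
  undo op 3 (cut 25): 78 ← 25
  undo op 2 (in-shuffle, from bottom half): 25 ← 52
  undo op 1 (cut 13): 52 ← 65
So the card at position 33 came from original position 65.

65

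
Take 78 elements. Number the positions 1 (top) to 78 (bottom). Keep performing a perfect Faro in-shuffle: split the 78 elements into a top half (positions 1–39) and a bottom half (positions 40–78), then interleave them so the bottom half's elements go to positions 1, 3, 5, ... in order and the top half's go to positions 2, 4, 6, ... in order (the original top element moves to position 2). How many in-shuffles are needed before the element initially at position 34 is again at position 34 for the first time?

39

Follow position 34 under repeated in-shuffles:
34 → 68 → 57 → 35 → 70 → 61 → 43 → 7 → ... → 34 (length 39)
It first returns after 39 in-shuffles.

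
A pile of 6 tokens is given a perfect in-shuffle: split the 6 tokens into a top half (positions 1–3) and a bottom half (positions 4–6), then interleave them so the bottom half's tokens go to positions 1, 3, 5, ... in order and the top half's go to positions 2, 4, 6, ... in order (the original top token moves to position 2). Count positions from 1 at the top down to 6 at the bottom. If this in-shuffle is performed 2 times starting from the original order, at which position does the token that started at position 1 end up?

Track the token's position through each in-shuffle:
1 → 2 → 4

4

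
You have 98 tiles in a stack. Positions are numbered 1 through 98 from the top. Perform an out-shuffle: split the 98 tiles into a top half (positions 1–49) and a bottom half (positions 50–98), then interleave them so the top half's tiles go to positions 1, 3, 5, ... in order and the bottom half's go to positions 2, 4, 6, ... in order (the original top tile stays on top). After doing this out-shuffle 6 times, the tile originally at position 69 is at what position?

85

Track the tile's position through each out-shuffle:
69 → 40 → 79 → 60 → 22 → 43 → 85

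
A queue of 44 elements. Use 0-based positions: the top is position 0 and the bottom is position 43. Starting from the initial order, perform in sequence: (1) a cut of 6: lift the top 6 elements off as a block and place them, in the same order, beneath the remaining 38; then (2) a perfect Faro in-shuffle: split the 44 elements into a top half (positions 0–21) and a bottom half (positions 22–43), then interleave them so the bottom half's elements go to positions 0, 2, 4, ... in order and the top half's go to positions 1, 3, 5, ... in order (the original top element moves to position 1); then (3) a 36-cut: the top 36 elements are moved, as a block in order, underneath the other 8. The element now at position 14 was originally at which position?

31

Undo the operations in reverse order, starting from position 14:
  undo op 3 (cut 36): 14 ← 6
  undo op 2 (in-shuffle, from bottom half): 6 ← 25
  undo op 1 (cut 6): 25 ← 31
So the element at position 14 came from original position 31.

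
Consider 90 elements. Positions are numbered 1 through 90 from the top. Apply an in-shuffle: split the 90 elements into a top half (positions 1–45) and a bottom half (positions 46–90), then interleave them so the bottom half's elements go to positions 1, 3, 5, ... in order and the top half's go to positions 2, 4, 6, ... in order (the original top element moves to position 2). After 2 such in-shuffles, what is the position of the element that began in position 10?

40

Track the element's position through each in-shuffle:
10 → 20 → 40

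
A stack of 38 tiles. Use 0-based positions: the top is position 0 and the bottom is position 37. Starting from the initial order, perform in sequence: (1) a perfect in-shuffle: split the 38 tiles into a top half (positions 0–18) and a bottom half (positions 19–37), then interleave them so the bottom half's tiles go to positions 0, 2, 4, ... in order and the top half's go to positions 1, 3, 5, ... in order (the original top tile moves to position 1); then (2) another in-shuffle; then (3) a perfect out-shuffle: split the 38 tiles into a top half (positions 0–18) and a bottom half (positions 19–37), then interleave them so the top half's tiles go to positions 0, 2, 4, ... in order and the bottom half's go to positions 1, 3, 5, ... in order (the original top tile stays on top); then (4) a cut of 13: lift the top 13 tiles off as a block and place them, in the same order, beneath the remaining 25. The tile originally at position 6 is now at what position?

Track the tile from position 6 forward through each operation:
  after op 1 (in-shuffle): 6 → 13
  after op 2 (in-shuffle): 13 → 27
  after op 3 (out-shuffle): 27 → 17
  after op 4 (cut 13): 17 → 4

4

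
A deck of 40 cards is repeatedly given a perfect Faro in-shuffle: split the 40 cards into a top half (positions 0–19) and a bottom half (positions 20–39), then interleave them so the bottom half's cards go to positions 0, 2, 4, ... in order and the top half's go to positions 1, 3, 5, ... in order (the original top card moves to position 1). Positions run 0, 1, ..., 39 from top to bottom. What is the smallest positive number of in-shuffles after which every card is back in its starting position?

The in-shuffle permutes the 40 positions with cycle lengths [20, 20].
Every card is home exactly when every cycle has completed a whole number of laps, i.e. after lcm(20) = 20 in-shuffles.

20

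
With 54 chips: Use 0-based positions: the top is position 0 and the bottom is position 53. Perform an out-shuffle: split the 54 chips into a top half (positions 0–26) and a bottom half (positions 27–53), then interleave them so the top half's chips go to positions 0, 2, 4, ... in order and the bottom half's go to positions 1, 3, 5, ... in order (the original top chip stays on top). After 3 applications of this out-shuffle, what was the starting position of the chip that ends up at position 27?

10

Work backwards from position 27, undoing one out-shuffle at a time:
27 ← 40 ← 20 ← 10
So the chip now at position 27 started at position 10.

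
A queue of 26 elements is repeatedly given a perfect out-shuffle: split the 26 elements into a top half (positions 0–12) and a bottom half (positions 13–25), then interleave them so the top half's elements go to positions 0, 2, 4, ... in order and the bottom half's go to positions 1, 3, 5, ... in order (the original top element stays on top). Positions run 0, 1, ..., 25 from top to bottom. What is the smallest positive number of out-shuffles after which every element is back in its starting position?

20

The out-shuffle permutes the 26 positions with cycle lengths [1, 1, 4, 20].
Every element is home exactly when every cycle has completed a whole number of laps, i.e. after lcm(1, 4, 20) = 20 out-shuffles.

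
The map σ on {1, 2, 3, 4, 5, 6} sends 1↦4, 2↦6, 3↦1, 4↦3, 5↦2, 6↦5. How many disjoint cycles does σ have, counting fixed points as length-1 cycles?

2

Cycle decomposition: (1 4 3) (2 6 5).
2 cycles.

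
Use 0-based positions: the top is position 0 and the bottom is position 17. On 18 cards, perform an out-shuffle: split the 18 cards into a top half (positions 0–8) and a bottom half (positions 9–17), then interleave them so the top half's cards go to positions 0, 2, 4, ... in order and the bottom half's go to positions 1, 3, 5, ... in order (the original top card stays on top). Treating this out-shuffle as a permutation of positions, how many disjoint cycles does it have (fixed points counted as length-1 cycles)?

4

Trace each unvisited position around until it returns:
(0) (1 2 4 8 16 15 13 9) (3 6 12 7 14 11 5 10) (17)
4 cycles in total.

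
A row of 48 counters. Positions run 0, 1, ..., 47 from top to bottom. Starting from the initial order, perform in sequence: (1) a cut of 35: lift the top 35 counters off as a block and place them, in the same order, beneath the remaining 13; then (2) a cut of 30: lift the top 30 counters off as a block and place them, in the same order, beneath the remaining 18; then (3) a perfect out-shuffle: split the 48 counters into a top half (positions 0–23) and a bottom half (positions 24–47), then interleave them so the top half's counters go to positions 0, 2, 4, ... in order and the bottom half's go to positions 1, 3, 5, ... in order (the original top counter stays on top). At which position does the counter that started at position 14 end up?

Track the counter from position 14 forward through each operation:
  after op 1 (cut 35): 14 → 27
  after op 2 (cut 30): 27 → 45
  after op 3 (out-shuffle): 45 → 43

43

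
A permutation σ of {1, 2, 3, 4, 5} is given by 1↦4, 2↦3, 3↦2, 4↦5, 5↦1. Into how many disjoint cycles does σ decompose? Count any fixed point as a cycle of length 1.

2

Cycle decomposition: (1 4 5) (2 3).
2 cycles.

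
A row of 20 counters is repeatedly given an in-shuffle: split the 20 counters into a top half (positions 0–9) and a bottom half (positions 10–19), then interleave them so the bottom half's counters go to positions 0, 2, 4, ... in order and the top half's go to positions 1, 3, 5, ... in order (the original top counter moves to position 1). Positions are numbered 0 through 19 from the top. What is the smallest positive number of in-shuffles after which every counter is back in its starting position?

The in-shuffle permutes the 20 positions with cycle lengths [2, 3, 3, 6, 6].
Every counter is home exactly when every cycle has completed a whole number of laps, i.e. after lcm(2, 3, 6) = 6 in-shuffles.

6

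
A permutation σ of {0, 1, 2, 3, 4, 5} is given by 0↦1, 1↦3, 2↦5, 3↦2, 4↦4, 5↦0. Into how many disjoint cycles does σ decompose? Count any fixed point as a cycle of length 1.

2

Cycle decomposition: (0 1 3 2 5) (4).
2 cycles.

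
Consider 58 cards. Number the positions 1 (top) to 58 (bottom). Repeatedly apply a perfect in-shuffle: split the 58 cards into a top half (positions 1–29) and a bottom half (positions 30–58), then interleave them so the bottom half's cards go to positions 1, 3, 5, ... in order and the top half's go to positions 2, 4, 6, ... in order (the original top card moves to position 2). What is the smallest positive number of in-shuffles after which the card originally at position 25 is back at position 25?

58

Follow position 25 under repeated in-shuffles:
25 → 50 → 41 → 23 → 46 → 33 → 7 → 14 → ... → 25 (length 58)
It first returns after 58 in-shuffles.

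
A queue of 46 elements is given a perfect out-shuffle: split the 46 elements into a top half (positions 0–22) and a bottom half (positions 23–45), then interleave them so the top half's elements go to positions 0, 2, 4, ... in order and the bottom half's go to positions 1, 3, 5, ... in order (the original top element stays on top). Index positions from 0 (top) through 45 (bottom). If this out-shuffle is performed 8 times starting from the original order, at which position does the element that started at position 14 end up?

Track the element's position through each out-shuffle:
14 → 28 → 11 → 22 → 44 → 43 → 41 → 37 → 29

29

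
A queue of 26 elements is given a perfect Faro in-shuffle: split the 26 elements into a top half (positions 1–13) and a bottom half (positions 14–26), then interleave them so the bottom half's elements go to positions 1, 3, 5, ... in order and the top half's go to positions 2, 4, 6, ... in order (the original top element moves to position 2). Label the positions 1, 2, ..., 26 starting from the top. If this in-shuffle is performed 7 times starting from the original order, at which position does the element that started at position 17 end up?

16

Track the element's position through each in-shuffle:
17 → 7 → 14 → 1 → 2 → 4 → 8 → 16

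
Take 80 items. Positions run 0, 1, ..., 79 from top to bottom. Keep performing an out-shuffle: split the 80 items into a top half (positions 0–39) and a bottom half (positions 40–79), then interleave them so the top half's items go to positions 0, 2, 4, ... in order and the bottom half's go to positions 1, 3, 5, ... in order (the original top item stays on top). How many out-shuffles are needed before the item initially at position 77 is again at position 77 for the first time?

Follow position 77 under repeated out-shuffles:
77 → 75 → 71 → 63 → 47 → 15 → 30 → 60 → ... → 77 (length 39)
It first returns after 39 out-shuffles.

39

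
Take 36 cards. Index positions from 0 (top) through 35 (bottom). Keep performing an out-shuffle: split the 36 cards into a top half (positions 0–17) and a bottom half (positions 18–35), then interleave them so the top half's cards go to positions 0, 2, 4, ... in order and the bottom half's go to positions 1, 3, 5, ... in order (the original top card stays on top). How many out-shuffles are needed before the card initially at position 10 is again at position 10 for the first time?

3

Follow position 10 under repeated out-shuffles:
10 → 20 → 5 → 10
It first returns after 3 out-shuffles.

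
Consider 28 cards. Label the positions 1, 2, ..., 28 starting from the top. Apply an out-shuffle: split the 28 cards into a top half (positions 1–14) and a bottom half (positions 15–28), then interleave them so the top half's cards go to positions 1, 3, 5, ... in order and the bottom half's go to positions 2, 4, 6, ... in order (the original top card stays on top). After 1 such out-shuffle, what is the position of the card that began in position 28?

Position 28 is a fixed point of every out-shuffle, so the card never moves.

28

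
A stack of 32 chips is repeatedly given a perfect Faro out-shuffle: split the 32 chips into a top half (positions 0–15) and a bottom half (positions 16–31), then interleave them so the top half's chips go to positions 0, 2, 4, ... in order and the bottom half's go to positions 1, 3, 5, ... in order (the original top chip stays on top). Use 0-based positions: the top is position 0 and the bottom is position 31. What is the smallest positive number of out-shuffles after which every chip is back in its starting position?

5

The out-shuffle permutes the 32 positions with cycle lengths [1, 1, 5, 5, 5, 5, 5, 5].
Every chip is home exactly when every cycle has completed a whole number of laps, i.e. after lcm(1, 5) = 5 out-shuffles.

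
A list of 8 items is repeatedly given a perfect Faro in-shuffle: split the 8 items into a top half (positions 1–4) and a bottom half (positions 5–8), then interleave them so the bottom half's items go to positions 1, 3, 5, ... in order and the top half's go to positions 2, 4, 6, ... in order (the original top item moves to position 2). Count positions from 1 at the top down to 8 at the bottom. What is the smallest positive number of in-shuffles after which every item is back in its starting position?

6

The in-shuffle permutes the 8 positions with cycle lengths [2, 6].
Every item is home exactly when every cycle has completed a whole number of laps, i.e. after lcm(2, 6) = 6 in-shuffles.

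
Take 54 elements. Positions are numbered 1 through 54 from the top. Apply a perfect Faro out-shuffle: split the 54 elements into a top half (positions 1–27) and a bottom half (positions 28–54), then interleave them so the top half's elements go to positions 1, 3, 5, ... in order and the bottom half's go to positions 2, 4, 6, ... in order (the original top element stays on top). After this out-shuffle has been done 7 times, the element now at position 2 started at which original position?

42

Work backwards from position 2, undoing one out-shuffle at a time:
2 ← 28 ← 41 ← 21 ← 11 ← 6 ← 30 ← 42
So the element now at position 2 started at position 42.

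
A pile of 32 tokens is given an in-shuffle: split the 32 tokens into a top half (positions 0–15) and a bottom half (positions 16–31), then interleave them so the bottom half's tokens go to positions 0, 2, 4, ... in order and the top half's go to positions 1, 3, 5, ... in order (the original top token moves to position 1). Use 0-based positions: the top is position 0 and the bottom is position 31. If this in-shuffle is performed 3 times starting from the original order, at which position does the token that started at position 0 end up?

Track the token's position through each in-shuffle:
0 → 1 → 3 → 7

7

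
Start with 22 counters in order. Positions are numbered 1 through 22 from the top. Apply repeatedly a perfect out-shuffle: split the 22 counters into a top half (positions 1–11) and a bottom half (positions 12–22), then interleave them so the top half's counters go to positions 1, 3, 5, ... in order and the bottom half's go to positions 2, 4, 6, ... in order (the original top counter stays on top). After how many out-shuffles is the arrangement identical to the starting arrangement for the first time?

The out-shuffle permutes the 22 positions with cycle lengths [1, 1, 2, 3, 3, 6, 6].
Every counter is home exactly when every cycle has completed a whole number of laps, i.e. after lcm(1, 2, 3, 6) = 6 out-shuffles.

6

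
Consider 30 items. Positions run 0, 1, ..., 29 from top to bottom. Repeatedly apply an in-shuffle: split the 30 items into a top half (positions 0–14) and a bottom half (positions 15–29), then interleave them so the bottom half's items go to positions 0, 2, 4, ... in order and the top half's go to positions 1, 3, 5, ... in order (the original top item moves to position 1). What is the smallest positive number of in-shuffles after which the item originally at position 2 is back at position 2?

Follow position 2 under repeated in-shuffles:
2 → 5 → 11 → 23 → 16 → 2
It first returns after 5 in-shuffles.

5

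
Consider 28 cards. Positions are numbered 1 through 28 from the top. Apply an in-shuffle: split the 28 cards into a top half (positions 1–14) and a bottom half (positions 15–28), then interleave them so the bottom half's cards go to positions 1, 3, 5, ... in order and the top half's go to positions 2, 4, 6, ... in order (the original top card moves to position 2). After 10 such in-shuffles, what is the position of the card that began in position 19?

26

Track the card's position through each in-shuffle:
19 → 9 → 18 → 7 → 14 → 28 → 27 → 25 → 21 → 13 → 26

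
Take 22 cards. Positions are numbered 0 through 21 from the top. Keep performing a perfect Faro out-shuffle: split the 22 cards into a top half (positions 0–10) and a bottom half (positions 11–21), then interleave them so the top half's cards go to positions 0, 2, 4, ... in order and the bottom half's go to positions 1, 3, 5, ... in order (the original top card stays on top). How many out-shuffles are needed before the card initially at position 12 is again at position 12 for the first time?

3

Follow position 12 under repeated out-shuffles:
12 → 3 → 6 → 12
It first returns after 3 out-shuffles.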